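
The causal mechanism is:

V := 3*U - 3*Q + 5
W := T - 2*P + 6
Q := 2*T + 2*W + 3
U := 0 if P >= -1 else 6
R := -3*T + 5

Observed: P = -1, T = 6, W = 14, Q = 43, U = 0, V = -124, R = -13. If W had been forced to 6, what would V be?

-76

The intervention breaks the incoming arrows to W: W := T - 2*P + 6 no longer applies, and W = 6.
Q = 2*T + 2*W + 3  [with T=6, W=6]  = 27
U = 0 if P >= -1 else 6  [with P=-1]  = 0
V = 3*U - 3*Q + 5  [with U=0, Q=27]  = -76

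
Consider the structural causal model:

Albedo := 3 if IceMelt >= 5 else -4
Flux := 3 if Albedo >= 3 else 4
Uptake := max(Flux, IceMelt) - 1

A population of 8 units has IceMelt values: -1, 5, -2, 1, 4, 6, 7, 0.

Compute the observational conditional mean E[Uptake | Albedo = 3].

5

E[Uptake|Albedo=3] averages over only the 3 units with Albedo=3 (IceMelt = 5, 6, 7): Uptake = 4, 5, 6, mean 5.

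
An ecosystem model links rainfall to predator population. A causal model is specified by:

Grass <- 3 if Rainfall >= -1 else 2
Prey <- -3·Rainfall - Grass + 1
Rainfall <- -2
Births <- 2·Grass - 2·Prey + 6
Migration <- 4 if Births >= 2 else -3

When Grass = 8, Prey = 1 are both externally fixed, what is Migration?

Under do(Grass = 8, Prey = 1), each intervened variable's structural equation is replaced by its fixed value.
Births = 2·Grass - 2·Prey + 6  [with Grass=8, Prey=1]  = 20
Migration = 4 if Births >= 2 else -3  [with Births=20]  = 4

4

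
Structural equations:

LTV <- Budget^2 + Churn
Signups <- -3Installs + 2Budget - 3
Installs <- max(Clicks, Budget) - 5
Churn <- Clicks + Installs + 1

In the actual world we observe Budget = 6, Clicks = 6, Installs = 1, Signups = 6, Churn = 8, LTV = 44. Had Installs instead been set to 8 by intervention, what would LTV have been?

The intervention breaks the incoming arrows to Installs: Installs <- max(Clicks, Budget) - 5 no longer applies, and Installs = 8.
Churn = Clicks + Installs + 1  [with Clicks=6, Installs=8]  = 15
LTV = Budget^2 + Churn  [with Budget=6, Churn=15]  = 51

51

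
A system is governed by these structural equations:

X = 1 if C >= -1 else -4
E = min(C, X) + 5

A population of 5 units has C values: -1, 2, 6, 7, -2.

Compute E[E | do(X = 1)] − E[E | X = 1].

Every unit gets X=1 under the intervention. E values become 4, 6, 6, 6, 3; E[E|do(X=1)] = 5.
E[E|X=1] averages over only the 4 units with X=1 (C = -1, 2, 6, 7): E = 4, 6, 6, 6, mean 5.5.
Difference = 5 − 5.5 = -0.5.

-0.5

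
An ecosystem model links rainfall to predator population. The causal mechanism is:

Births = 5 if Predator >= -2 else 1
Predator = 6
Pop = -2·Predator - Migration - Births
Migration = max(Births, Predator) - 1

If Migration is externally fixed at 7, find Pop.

-24

The intervention breaks the incoming arrows to Migration: Migration = max(Births, Predator) - 1 no longer applies, and Migration = 7.
Births = 5 if Predator >= -2 else 1  [with Predator=6]  = 5
Pop = -2·Predator - Migration - Births  [with Predator=6, Migration=7, Births=5]  = -24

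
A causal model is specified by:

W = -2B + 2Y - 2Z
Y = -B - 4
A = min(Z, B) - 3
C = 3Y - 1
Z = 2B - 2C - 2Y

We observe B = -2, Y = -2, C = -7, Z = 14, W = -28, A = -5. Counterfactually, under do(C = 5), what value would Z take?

-10

The intervention breaks the incoming arrows to C: C = 3Y - 1 no longer applies, and C = 5.
Y = -B - 4  [with B=-2]  = -2
Z = 2B - 2C - 2Y  [with B=-2, C=5, Y=-2]  = -10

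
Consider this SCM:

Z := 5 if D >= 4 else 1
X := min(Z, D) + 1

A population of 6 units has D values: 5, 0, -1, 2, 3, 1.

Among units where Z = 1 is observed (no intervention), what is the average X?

Conditioning on Z=1 selects the 5 unit(s) with D ∈ {0, -1, 2, 3, 1}. Their X values: 1, 0, 2, 2, 2. Mean = 1.4.

1.4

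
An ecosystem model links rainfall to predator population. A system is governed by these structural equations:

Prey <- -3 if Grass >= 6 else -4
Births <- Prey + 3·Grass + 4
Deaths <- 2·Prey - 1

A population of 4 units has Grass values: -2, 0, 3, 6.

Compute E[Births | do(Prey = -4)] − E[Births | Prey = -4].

Under do(Prey=-4), Prey's equation is replaced by Prey=-4 for every unit. Per-unit Births: -6, 0, 9, 18. Mean = 5.25.
Observing Prey=-4 restricts to units where Prey's equation naturally yields -4: Grass ∈ {-2, 0, 3}. In that subpopulation Births = -6, 0, 9, mean 1.
Difference = 5.25 − 1 = 4.25.

4.25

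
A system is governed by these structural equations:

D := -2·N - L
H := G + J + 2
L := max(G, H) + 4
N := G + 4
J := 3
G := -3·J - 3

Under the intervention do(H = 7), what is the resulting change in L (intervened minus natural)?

14

The intervention breaks the incoming arrows to H: H := G + J + 2 no longer applies, and H = 7.
G = -3·J - 3  [with J=3]  = -12
L = max(G, H) + 4  [with G=-12, H=7]  = 11
Without intervention: G = -3·J - 3  [with J=3]  = -12; H = G + J + 2  [with G=-12, J=3]  = -7; L = max(G, H) + 4  [with G=-12, H=-7]  = -3.
Change = 11 − (-3) = 14.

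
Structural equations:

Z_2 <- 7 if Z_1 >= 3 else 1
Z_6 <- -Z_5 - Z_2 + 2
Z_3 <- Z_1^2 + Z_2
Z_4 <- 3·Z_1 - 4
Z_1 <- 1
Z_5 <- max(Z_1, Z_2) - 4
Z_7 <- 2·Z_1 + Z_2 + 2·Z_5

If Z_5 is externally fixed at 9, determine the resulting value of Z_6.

The intervention breaks the incoming arrows to Z_5: Z_5 <- max(Z_1, Z_2) - 4 no longer applies, and Z_5 = 9.
Z_2 = 7 if Z_1 >= 3 else 1  [with Z_1=1]  = 1
Z_6 = -Z_5 - Z_2 + 2  [with Z_5=9, Z_2=1]  = -8

-8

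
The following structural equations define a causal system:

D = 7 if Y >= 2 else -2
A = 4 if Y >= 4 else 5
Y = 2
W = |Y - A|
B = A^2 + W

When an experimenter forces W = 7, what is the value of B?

The intervention breaks the incoming arrows to W: W = |Y - A| no longer applies, and W = 7.
A = 4 if Y >= 4 else 5  [with Y=2]  = 5
B = A^2 + W  [with A=5, W=7]  = 32

32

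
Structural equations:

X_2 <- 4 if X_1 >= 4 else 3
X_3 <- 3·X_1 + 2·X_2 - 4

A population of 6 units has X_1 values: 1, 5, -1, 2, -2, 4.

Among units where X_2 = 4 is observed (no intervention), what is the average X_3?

17.5

Observing X_2=4 restricts to units where X_2's equation naturally yields 4: X_1 ∈ {5, 4}. In that subpopulation X_3 = 19, 16, mean 17.5.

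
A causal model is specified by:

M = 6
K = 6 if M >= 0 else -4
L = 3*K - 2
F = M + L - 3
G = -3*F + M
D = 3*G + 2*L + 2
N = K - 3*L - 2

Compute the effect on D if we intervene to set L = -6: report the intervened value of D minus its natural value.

The intervention breaks the incoming arrows to L: L = 3*K - 2 no longer applies, and L = -6.
F = M + L - 3  [with M=6, L=-6]  = -3
G = -3*F + M  [with F=-3, M=6]  = 15
D = 3*G + 2*L + 2  [with G=15, L=-6]  = 35
Without intervention: K = 6 if M >= 0 else -4  [with M=6]  = 6; L = 3*K - 2  [with K=6]  = 16; F = M + L - 3  [with M=6, L=16]  = 19; G = -3*F + M  [with F=19, M=6]  = -51; D = 3*G + 2*L + 2  [with G=-51, L=16]  = -119.
Change = 35 − (-119) = 154.

154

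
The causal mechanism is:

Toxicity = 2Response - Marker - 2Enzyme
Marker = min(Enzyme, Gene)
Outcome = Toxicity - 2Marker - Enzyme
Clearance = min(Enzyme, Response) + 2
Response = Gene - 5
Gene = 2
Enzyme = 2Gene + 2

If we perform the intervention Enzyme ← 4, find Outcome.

Under do(Enzyme=4), the mechanism Enzyme = 2Gene + 2 is discarded; Enzyme is fixed at 4.
Marker = min(Enzyme, Gene)  [with Enzyme=4, Gene=2]  = 2
Response = Gene - 5  [with Gene=2]  = -3
Toxicity = 2Response - Marker - 2Enzyme  [with Response=-3, Marker=2, Enzyme=4]  = -16
Outcome = Toxicity - 2Marker - Enzyme  [with Toxicity=-16, Marker=2, Enzyme=4]  = -24

-24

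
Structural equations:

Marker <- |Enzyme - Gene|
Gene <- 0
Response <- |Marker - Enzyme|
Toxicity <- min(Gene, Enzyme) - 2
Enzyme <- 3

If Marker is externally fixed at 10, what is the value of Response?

The intervention breaks the incoming arrows to Marker: Marker <- |Enzyme - Gene| no longer applies, and Marker = 10.
Response = |Marker - Enzyme|  [with Marker=10, Enzyme=3]  = 7

7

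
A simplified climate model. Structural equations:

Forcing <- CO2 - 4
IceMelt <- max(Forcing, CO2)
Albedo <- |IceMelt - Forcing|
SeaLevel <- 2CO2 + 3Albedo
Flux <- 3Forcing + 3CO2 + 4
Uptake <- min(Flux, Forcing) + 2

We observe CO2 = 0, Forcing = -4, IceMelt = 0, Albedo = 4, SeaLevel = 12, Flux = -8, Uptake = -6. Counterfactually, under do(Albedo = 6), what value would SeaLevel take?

18

Intervening sets Albedo = 6 and removes its equation (Albedo <- |IceMelt - Forcing|).
SeaLevel = 2CO2 + 3Albedo  [with CO2=0, Albedo=6]  = 18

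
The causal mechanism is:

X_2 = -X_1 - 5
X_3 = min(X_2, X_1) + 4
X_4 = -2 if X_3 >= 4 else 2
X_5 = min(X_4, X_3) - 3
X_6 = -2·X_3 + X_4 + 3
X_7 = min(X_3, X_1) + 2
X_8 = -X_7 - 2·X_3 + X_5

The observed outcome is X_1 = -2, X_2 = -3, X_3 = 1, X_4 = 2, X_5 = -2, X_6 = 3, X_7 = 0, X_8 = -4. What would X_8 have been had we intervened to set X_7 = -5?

do(X_7=-5) replaces the equation X_7 = min(X_3, X_1) + 2 with the constant X_7 = -5.
X_2 = -X_1 - 5  [with X_1=-2]  = -3
X_3 = min(X_2, X_1) + 4  [with X_2=-3, X_1=-2]  = 1
X_4 = -2 if X_3 >= 4 else 2  [with X_3=1]  = 2
X_5 = min(X_4, X_3) - 3  [with X_4=2, X_3=1]  = -2
X_8 = -X_7 - 2·X_3 + X_5  [with X_7=-5, X_3=1, X_5=-2]  = 1

1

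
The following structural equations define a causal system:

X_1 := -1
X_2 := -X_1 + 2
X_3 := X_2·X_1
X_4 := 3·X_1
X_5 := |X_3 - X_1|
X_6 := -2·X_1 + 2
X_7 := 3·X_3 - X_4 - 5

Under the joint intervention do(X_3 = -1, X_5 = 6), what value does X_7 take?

-5

Under do(X_3 = -1, X_5 = 6), each intervened variable's structural equation is replaced by its fixed value.
X_4 = 3·X_1  [with X_1=-1]  = -3
X_7 = 3·X_3 - X_4 - 5  [with X_3=-1, X_4=-3]  = -5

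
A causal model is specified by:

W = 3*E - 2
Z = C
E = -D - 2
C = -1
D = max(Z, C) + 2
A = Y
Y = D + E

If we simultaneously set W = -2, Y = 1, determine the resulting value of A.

Setting W = -2, Y = 1 by intervention discards those variables' equations.
A = Y  [with Y=1]  = 1

1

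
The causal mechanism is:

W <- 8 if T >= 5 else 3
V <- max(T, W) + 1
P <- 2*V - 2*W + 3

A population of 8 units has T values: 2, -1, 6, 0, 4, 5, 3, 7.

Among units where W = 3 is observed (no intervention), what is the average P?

5.4

Conditioning on W=3 selects the 5 unit(s) with T ∈ {2, -1, 0, 4, 3}. Their P values: 5, 5, 5, 7, 5. Mean = 5.4.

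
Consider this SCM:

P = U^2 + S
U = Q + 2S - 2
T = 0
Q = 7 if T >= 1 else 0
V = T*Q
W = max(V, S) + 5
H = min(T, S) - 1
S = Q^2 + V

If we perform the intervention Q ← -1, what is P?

2

do(Q=-1) replaces the equation Q = 7 if T >= 1 else 0 with the constant Q = -1.
V = T*Q  [with T=0, Q=-1]  = 0
S = Q^2 + V  [with Q=-1, V=0]  = 1
U = Q + 2S - 2  [with Q=-1, S=1]  = -1
P = U^2 + S  [with U=-1, S=1]  = 2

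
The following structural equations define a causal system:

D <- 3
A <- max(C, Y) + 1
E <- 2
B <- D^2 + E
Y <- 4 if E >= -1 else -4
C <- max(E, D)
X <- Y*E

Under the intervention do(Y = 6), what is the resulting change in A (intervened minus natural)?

2

The intervention breaks the incoming arrows to Y: Y <- 4 if E >= -1 else -4 no longer applies, and Y = 6.
C = max(E, D)  [with E=2, D=3]  = 3
A = max(C, Y) + 1  [with C=3, Y=6]  = 7
Without intervention: Y = 4 if E >= -1 else -4  [with E=2]  = 4; C = max(E, D)  [with E=2, D=3]  = 3; A = max(C, Y) + 1  [with C=3, Y=4]  = 5.
Change = 7 − 5 = 2.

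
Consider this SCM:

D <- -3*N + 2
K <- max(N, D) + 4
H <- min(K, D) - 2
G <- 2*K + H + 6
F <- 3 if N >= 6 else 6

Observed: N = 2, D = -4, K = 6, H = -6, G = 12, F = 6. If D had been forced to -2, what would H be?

Under do(D=-2), the mechanism D <- -3*N + 2 is discarded; D is fixed at -2.
K = max(N, D) + 4  [with N=2, D=-2]  = 6
H = min(K, D) - 2  [with K=6, D=-2]  = -4

-4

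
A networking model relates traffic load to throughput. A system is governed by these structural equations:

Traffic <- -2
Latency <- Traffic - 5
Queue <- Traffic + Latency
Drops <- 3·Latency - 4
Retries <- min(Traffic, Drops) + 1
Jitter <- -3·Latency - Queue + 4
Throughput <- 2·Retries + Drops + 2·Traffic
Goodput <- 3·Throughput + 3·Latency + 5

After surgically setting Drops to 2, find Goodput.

do(Drops=2) replaces the equation Drops <- 3·Latency - 4 with the constant Drops = 2.
Latency = Traffic - 5  [with Traffic=-2]  = -7
Retries = min(Traffic, Drops) + 1  [with Traffic=-2, Drops=2]  = -1
Throughput = 2·Retries + Drops + 2·Traffic  [with Retries=-1, Drops=2, Traffic=-2]  = -4
Goodput = 3·Throughput + 3·Latency + 5  [with Throughput=-4, Latency=-7]  = -28

-28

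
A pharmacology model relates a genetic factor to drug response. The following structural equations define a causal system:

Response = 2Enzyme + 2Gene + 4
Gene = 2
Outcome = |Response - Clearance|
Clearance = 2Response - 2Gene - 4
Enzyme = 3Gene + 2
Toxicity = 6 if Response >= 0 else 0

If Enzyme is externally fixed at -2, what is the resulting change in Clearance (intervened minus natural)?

do(Enzyme=-2) replaces the equation Enzyme = 3Gene + 2 with the constant Enzyme = -2.
Response = 2Enzyme + 2Gene + 4  [with Enzyme=-2, Gene=2]  = 4
Clearance = 2Response - 2Gene - 4  [with Response=4, Gene=2]  = 0
Without intervention: Enzyme = 3Gene + 2  [with Gene=2]  = 8; Response = 2Enzyme + 2Gene + 4  [with Enzyme=8, Gene=2]  = 24; Clearance = 2Response - 2Gene - 4  [with Response=24, Gene=2]  = 40.
Change = 0 − 40 = -40.

-40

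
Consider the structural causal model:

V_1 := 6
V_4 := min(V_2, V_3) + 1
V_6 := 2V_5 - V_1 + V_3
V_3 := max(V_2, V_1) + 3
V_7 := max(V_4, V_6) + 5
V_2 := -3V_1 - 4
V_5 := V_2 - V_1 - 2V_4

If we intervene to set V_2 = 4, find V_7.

Under do(V_2=4), the mechanism V_2 := -3V_1 - 4 is discarded; V_2 is fixed at 4.
V_3 = max(V_2, V_1) + 3  [with V_2=4, V_1=6]  = 9
V_4 = min(V_2, V_3) + 1  [with V_2=4, V_3=9]  = 5
V_5 = V_2 - V_1 - 2V_4  [with V_2=4, V_1=6, V_4=5]  = -12
V_6 = 2V_5 - V_1 + V_3  [with V_5=-12, V_1=6, V_3=9]  = -21
V_7 = max(V_4, V_6) + 5  [with V_4=5, V_6=-21]  = 10

10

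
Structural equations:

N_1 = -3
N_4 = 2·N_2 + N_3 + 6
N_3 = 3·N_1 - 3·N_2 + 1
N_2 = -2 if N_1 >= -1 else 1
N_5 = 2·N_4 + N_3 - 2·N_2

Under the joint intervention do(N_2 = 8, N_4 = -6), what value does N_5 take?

-60

Setting N_2 = 8, N_4 = -6 by intervention discards those variables' equations.
N_3 = 3·N_1 - 3·N_2 + 1  [with N_1=-3, N_2=8]  = -32
N_5 = 2·N_4 + N_3 - 2·N_2  [with N_4=-6, N_3=-32, N_2=8]  = -60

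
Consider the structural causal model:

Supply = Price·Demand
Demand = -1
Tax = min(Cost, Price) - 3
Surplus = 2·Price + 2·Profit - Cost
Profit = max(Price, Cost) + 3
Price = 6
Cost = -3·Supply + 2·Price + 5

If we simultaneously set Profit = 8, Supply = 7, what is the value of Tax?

Under do(Profit = 8, Supply = 7), each intervened variable's structural equation is replaced by its fixed value.
Cost = -3·Supply + 2·Price + 5  [with Supply=7, Price=6]  = -4
Tax = min(Cost, Price) - 3  [with Cost=-4, Price=6]  = -7

-7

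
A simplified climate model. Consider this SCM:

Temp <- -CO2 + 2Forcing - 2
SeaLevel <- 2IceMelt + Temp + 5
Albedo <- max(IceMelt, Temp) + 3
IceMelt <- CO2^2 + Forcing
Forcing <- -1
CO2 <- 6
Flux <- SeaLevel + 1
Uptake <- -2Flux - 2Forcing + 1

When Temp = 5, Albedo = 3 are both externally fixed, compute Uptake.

-159

The joint intervention fixes Temp = 5, Albedo = 3, removing each variable's own equation.
IceMelt = CO2^2 + Forcing  [with CO2=6, Forcing=-1]  = 35
SeaLevel = 2IceMelt + Temp + 5  [with IceMelt=35, Temp=5]  = 80
Flux = SeaLevel + 1  [with SeaLevel=80]  = 81
Uptake = -2Flux - 2Forcing + 1  [with Flux=81, Forcing=-1]  = -159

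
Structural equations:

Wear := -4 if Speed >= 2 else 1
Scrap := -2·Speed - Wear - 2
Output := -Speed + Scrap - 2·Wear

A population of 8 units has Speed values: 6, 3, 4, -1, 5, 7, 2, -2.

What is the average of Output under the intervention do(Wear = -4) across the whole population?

Under do(Wear=-4), Wear's equation is replaced by Wear=-4 for every unit. Per-unit Output: -8, 1, -2, 13, -5, -11, 4, 16. Mean = 1.

1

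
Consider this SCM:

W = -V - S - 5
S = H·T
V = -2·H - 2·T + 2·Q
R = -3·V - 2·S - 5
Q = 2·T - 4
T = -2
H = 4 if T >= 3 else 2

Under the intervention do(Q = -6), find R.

39

Under do(Q=-6), the mechanism Q = 2·T - 4 is discarded; Q is fixed at -6.
H = 4 if T >= 3 else 2  [with T=-2]  = 2
V = -2·H - 2·T + 2·Q  [with H=2, T=-2, Q=-6]  = -12
S = H·T  [with H=2, T=-2]  = -4
R = -3·V - 2·S - 5  [with V=-12, S=-4]  = 39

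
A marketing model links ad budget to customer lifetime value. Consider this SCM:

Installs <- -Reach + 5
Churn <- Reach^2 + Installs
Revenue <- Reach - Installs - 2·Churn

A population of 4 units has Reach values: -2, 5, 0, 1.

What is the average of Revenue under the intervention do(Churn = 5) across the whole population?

The intervention sets Churn=5 in all 4 units regardless of Reach. Recomputing Revenue per unit gives -19, -5, -15, -13; average -13.

-13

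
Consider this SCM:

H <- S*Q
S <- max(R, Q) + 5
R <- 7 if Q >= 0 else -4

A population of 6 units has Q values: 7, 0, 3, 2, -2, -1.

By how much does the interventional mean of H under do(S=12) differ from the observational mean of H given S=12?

Under do(S=12), S's equation is replaced by S=12 for every unit. Per-unit H: 84, 0, 36, 24, -24, -12. Mean = 18.
E[H|S=12] averages over only the 4 units with S=12 (Q = 7, 0, 3, 2): H = 84, 0, 36, 24, mean 36.
Difference = 18 − 36 = -18.

-18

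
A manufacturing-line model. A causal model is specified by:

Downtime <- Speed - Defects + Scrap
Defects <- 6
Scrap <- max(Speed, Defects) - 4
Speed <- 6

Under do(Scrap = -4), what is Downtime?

The intervention breaks the incoming arrows to Scrap: Scrap <- max(Speed, Defects) - 4 no longer applies, and Scrap = -4.
Downtime = Speed - Defects + Scrap  [with Speed=6, Defects=6, Scrap=-4]  = -4

-4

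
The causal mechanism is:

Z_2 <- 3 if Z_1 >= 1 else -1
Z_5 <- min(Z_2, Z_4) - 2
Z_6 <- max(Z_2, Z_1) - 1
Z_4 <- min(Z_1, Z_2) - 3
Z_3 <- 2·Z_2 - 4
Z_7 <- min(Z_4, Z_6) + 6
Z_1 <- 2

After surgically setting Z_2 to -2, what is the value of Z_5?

-7

do(Z_2=-2) replaces the equation Z_2 <- 3 if Z_1 >= 1 else -1 with the constant Z_2 = -2.
Z_4 = min(Z_1, Z_2) - 3  [with Z_1=2, Z_2=-2]  = -5
Z_5 = min(Z_2, Z_4) - 2  [with Z_2=-2, Z_4=-5]  = -7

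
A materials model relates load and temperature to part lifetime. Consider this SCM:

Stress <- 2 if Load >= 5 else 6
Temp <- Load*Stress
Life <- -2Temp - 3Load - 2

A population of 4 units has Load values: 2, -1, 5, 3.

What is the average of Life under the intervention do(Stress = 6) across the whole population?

-35.75

Under do(Stress=6), Stress's equation is replaced by Stress=6 for every unit. Per-unit Life: -32, 13, -77, -47. Mean = -35.75.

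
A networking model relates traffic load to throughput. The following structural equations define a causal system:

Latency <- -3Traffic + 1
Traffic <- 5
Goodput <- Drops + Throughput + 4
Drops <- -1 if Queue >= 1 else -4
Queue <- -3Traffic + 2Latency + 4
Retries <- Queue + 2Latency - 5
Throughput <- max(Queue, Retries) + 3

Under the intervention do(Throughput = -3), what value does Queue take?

-39

do(Throughput=-3) replaces the equation Throughput <- max(Queue, Retries) + 3 with the constant Throughput = -3.
Queue is not downstream of the intervention, so its value is determined by the original equations.
Latency = -3Traffic + 1  [with Traffic=5]  = -14
Queue = -3Traffic + 2Latency + 4  [with Traffic=5, Latency=-14]  = -39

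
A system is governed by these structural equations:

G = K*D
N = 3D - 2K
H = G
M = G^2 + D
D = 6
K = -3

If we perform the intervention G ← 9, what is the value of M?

do(G=9) replaces the equation G = K*D with the constant G = 9.
M = G^2 + D  [with G=9, D=6]  = 87

87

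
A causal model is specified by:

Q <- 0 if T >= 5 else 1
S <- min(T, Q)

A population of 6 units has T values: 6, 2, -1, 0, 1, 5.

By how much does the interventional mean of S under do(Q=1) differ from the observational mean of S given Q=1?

Under do(Q=1), Q's equation is replaced by Q=1 for every unit. Per-unit S: 1, 1, -1, 0, 1, 1. Mean = 0.5.
Observing Q=1 restricts to units where Q's equation naturally yields 1: T ∈ {2, -1, 0, 1}. In that subpopulation S = 1, -1, 0, 1, mean 0.25.
Difference = 0.5 − 0.25 = 0.25.

0.25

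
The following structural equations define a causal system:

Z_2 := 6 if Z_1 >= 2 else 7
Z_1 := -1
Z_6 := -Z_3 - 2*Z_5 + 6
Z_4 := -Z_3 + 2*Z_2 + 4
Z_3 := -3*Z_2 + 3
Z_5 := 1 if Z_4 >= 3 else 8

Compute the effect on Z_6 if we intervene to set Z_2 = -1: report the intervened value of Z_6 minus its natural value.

Under do(Z_2=-1), the mechanism Z_2 := 6 if Z_1 >= 2 else 7 is discarded; Z_2 is fixed at -1.
Z_3 = -3*Z_2 + 3  [with Z_2=-1]  = 6
Z_4 = -Z_3 + 2*Z_2 + 4  [with Z_3=6, Z_2=-1]  = -4
Z_5 = 1 if Z_4 >= 3 else 8  [with Z_4=-4]  = 8
Z_6 = -Z_3 - 2*Z_5 + 6  [with Z_3=6, Z_5=8]  = -16
Without intervention: Z_2 = 6 if Z_1 >= 2 else 7  [with Z_1=-1]  = 7; Z_3 = -3*Z_2 + 3  [with Z_2=7]  = -18; Z_4 = -Z_3 + 2*Z_2 + 4  [with Z_3=-18, Z_2=7]  = 36; Z_5 = 1 if Z_4 >= 3 else 8  [with Z_4=36]  = 1; Z_6 = -Z_3 - 2*Z_5 + 6  [with Z_3=-18, Z_5=1]  = 22.
Change = -16 − 22 = -38.

-38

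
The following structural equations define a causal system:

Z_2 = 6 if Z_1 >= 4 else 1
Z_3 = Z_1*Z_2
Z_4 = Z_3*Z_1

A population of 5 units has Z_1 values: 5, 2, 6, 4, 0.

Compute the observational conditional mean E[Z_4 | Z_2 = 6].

Conditioning on Z_2=6 selects the 3 unit(s) with Z_1 ∈ {5, 6, 4}. Their Z_4 values: 150, 216, 96. Mean = 154.

154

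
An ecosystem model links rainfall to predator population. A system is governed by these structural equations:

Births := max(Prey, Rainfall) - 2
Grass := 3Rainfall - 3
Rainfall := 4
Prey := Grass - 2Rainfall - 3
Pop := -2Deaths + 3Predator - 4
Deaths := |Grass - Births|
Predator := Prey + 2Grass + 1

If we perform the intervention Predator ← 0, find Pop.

The intervention breaks the incoming arrows to Predator: Predator := Prey + 2Grass + 1 no longer applies, and Predator = 0.
Grass = 3Rainfall - 3  [with Rainfall=4]  = 9
Prey = Grass - 2Rainfall - 3  [with Grass=9, Rainfall=4]  = -2
Births = max(Prey, Rainfall) - 2  [with Prey=-2, Rainfall=4]  = 2
Deaths = |Grass - Births|  [with Grass=9, Births=2]  = 7
Pop = -2Deaths + 3Predator - 4  [with Deaths=7, Predator=0]  = -18

-18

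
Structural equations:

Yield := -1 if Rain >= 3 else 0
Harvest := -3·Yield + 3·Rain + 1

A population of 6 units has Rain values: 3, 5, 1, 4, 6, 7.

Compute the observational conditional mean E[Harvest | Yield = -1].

E[Harvest|Yield=-1] averages over only the 5 units with Yield=-1 (Rain = 3, 5, 4, 6, 7): Harvest = 13, 19, 16, 22, 25, mean 19.

19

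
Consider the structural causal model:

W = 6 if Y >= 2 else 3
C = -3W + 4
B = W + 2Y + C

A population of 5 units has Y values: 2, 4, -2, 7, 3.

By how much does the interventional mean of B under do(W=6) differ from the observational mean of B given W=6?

The intervention sets W=6 in all 5 units regardless of Y. Recomputing B per unit gives -4, 0, -12, 6, -2; average -2.4.
Conditioning on W=6 selects the 4 unit(s) with Y ∈ {2, 4, 7, 3}. Their B values: -4, 0, 6, -2. Mean = 0.
Difference = -2.4 − 0 = -2.4.

-2.4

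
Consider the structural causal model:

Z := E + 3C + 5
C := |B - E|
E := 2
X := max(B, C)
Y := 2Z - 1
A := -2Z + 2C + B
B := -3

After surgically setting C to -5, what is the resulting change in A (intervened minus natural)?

The intervention breaks the incoming arrows to C: C := |B - E| no longer applies, and C = -5.
Z = E + 3C + 5  [with E=2, C=-5]  = -8
A = -2Z + 2C + B  [with Z=-8, C=-5, B=-3]  = 3
Without intervention: C = |B - E|  [with B=-3, E=2]  = 5; Z = E + 3C + 5  [with E=2, C=5]  = 22; A = -2Z + 2C + B  [with Z=22, C=5, B=-3]  = -37.
Change = 3 − (-37) = 40.

40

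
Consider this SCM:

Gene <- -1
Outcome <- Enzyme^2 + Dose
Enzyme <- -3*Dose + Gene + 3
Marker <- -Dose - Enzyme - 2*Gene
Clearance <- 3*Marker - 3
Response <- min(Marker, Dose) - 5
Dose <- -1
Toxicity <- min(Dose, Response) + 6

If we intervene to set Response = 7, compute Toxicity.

The intervention breaks the incoming arrows to Response: Response <- min(Marker, Dose) - 5 no longer applies, and Response = 7.
Toxicity = min(Dose, Response) + 6  [with Dose=-1, Response=7]  = 5

5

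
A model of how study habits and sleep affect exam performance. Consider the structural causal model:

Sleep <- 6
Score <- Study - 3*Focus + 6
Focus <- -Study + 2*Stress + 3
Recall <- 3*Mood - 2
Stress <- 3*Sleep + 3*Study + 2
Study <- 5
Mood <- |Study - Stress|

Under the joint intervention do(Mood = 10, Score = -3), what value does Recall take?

28

Setting Mood = 10, Score = -3 by intervention discards those variables' equations.
Recall = 3*Mood - 2  [with Mood=10]  = 28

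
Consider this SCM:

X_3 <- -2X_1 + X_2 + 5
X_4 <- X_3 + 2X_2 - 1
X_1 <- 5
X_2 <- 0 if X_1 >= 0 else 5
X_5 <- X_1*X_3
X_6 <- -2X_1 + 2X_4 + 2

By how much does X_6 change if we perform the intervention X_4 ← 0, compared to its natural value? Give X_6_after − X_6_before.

Under do(X_4=0), the mechanism X_4 <- X_3 + 2X_2 - 1 is discarded; X_4 is fixed at 0.
X_6 = -2X_1 + 2X_4 + 2  [with X_1=5, X_4=0]  = -8
Without intervention: X_2 = 0 if X_1 >= 0 else 5  [with X_1=5]  = 0; X_3 = -2X_1 + X_2 + 5  [with X_1=5, X_2=0]  = -5; X_4 = X_3 + 2X_2 - 1  [with X_3=-5, X_2=0]  = -6; X_6 = -2X_1 + 2X_4 + 2  [with X_1=5, X_4=-6]  = -20.
Change = -8 − (-20) = 12.

12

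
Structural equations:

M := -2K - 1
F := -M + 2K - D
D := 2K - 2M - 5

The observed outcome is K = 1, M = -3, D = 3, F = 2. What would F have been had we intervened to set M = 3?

Under do(M=3), the mechanism M := -2K - 1 is discarded; M is fixed at 3.
D = 2K - 2M - 5  [with K=1, M=3]  = -9
F = -M + 2K - D  [with M=3, K=1, D=-9]  = 8

8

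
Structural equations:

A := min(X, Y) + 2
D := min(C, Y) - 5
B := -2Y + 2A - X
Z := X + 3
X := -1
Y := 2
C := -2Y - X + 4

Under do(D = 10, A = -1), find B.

-5

Under do(D = 10, A = -1), each intervened variable's structural equation is replaced by its fixed value.
B = -2Y + 2A - X  [with Y=2, A=-1, X=-1]  = -5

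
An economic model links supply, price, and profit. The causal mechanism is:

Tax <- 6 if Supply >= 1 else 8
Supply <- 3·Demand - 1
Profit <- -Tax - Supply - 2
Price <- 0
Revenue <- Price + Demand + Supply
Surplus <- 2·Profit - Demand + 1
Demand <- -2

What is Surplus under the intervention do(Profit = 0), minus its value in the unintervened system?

Intervening sets Profit = 0 and removes its equation (Profit <- -Tax - Supply - 2).
Surplus = 2·Profit - Demand + 1  [with Profit=0, Demand=-2]  = 3
Without intervention: Supply = 3·Demand - 1  [with Demand=-2]  = -7; Tax = 6 if Supply >= 1 else 8  [with Supply=-7]  = 8; Profit = -Tax - Supply - 2  [with Tax=8, Supply=-7]  = -3; Surplus = 2·Profit - Demand + 1  [with Profit=-3, Demand=-2]  = -3.
Change = 3 − (-3) = 6.

6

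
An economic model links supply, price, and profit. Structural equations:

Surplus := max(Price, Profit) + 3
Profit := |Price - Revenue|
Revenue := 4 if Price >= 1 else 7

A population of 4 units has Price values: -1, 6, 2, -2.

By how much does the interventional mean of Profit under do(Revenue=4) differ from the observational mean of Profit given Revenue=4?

1.75

Every unit gets Revenue=4 under the intervention. Profit values become 5, 2, 2, 6; E[Profit|do(Revenue=4)] = 3.75.
E[Profit|Revenue=4] averages over only the 2 units with Revenue=4 (Price = 6, 2): Profit = 2, 2, mean 2.
Difference = 3.75 − 2 = 1.75.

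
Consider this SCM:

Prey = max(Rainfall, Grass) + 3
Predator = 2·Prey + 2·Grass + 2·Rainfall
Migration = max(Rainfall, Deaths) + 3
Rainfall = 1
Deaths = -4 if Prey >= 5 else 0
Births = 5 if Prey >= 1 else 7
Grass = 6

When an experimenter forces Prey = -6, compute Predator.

The intervention breaks the incoming arrows to Prey: Prey = max(Rainfall, Grass) + 3 no longer applies, and Prey = -6.
Predator = 2·Prey + 2·Grass + 2·Rainfall  [with Prey=-6, Grass=6, Rainfall=1]  = 2

2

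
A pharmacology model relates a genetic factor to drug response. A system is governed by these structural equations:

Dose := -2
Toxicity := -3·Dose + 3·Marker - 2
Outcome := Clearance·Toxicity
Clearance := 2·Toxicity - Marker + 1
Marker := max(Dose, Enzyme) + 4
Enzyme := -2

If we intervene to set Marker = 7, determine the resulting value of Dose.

Under do(Marker=7), the mechanism Marker := max(Dose, Enzyme) + 4 is discarded; Marker is fixed at 7.
Dose is not downstream of the intervention, so its value is determined by the original equations.

-2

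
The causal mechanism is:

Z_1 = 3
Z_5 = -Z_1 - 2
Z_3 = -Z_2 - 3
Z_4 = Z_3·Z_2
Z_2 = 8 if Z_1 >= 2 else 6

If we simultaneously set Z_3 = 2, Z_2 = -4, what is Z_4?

The joint intervention fixes Z_3 = 2, Z_2 = -4, removing each variable's own equation.
Z_4 = Z_3·Z_2  [with Z_3=2, Z_2=-4]  = -8

-8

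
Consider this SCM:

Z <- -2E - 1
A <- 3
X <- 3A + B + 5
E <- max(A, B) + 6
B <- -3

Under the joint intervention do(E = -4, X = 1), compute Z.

7

The joint intervention fixes E = -4, X = 1, removing each variable's own equation.
Z = -2E - 1  [with E=-4]  = 7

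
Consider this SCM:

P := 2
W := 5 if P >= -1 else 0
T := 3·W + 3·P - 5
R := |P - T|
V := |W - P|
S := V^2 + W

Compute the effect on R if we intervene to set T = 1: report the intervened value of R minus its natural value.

-13

The intervention breaks the incoming arrows to T: T := 3·W + 3·P - 5 no longer applies, and T = 1.
R = |P - T|  [with P=2, T=1]  = 1
Without intervention: W = 5 if P >= -1 else 0  [with P=2]  = 5; T = 3·W + 3·P - 5  [with W=5, P=2]  = 16; R = |P - T|  [with P=2, T=16]  = 14.
Change = 1 − 14 = -13.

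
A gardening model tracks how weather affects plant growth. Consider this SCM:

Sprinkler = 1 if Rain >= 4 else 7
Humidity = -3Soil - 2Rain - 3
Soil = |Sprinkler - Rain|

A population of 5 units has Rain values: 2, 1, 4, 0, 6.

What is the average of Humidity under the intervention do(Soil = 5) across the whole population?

-23.2

Under do(Soil=5), Soil's equation is replaced by Soil=5 for every unit. Per-unit Humidity: -22, -20, -26, -18, -30. Mean = -23.2.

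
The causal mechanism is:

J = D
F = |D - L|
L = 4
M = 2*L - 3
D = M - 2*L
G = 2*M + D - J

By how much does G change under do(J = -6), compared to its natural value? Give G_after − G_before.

3

Intervening sets J = -6 and removes its equation (J = D).
M = 2*L - 3  [with L=4]  = 5
D = M - 2*L  [with M=5, L=4]  = -3
G = 2*M + D - J  [with M=5, D=-3, J=-6]  = 13
Without intervention: M = 2*L - 3  [with L=4]  = 5; D = M - 2*L  [with M=5, L=4]  = -3; J = D  [with D=-3]  = -3; G = 2*M + D - J  [with M=5, D=-3, J=-3]  = 10.
Change = 13 − 10 = 3.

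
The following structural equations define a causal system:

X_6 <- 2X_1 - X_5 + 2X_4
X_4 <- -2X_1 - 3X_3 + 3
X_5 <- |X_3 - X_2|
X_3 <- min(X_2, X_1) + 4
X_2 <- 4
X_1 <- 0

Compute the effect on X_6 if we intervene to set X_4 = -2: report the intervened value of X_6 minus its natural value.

14

Under do(X_4=-2), the mechanism X_4 <- -2X_1 - 3X_3 + 3 is discarded; X_4 is fixed at -2.
X_3 = min(X_2, X_1) + 4  [with X_2=4, X_1=0]  = 4
X_5 = |X_3 - X_2|  [with X_3=4, X_2=4]  = 0
X_6 = 2X_1 - X_5 + 2X_4  [with X_1=0, X_5=0, X_4=-2]  = -4
Without intervention: X_3 = min(X_2, X_1) + 4  [with X_2=4, X_1=0]  = 4; X_4 = -2X_1 - 3X_3 + 3  [with X_1=0, X_3=4]  = -9; X_5 = |X_3 - X_2|  [with X_3=4, X_2=4]  = 0; X_6 = 2X_1 - X_5 + 2X_4  [with X_1=0, X_5=0, X_4=-9]  = -18.
Change = -4 − (-18) = 14.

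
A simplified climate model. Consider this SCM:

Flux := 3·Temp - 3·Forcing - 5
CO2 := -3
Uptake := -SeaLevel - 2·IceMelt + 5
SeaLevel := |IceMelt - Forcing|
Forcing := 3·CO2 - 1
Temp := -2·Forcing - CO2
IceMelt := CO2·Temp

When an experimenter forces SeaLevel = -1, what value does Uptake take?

Under do(SeaLevel=-1), the mechanism SeaLevel := |IceMelt - Forcing| is discarded; SeaLevel is fixed at -1.
Forcing = 3·CO2 - 1  [with CO2=-3]  = -10
Temp = -2·Forcing - CO2  [with Forcing=-10, CO2=-3]  = 23
IceMelt = CO2·Temp  [with CO2=-3, Temp=23]  = -69
Uptake = -SeaLevel - 2·IceMelt + 5  [with SeaLevel=-1, IceMelt=-69]  = 144

144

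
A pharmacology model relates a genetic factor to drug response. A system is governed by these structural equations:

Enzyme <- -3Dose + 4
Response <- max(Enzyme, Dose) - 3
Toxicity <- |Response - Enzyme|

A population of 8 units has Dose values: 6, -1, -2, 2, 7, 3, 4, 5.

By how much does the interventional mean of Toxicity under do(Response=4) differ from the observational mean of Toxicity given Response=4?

The intervention sets Response=4 in all 8 units regardless of Dose. Recomputing Toxicity per unit gives 18, 3, 6, 6, 21, 9, 12, 15; average 11.25.
Observing Response=4 restricts to units where Response's equation naturally yields 4: Dose ∈ {-1, 7}. In that subpopulation Toxicity = 3, 21, mean 12.
Difference = 11.25 − 12 = -0.75.

-0.75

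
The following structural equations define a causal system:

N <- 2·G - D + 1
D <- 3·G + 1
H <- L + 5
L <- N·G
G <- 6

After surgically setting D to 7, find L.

Under do(D=7), the mechanism D <- 3·G + 1 is discarded; D is fixed at 7.
N = 2·G - D + 1  [with G=6, D=7]  = 6
L = N·G  [with N=6, G=6]  = 36

36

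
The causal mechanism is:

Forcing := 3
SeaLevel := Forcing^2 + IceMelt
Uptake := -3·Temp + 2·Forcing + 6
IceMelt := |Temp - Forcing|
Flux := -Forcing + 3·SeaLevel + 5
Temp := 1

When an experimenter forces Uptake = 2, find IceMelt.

2

do(Uptake=2) replaces the equation Uptake := -3·Temp + 2·Forcing + 6 with the constant Uptake = 2.
IceMelt is not downstream of the intervention, so its value is determined by the original equations.
IceMelt = |Temp - Forcing|  [with Temp=1, Forcing=3]  = 2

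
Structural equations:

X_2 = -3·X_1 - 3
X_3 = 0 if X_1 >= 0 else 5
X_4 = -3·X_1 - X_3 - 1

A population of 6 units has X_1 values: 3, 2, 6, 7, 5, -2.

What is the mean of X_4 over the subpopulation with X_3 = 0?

-14.8

E[X_4|X_3=0] averages over only the 5 units with X_3=0 (X_1 = 3, 2, 6, 7, 5): X_4 = -10, -7, -19, -22, -16, mean -14.8.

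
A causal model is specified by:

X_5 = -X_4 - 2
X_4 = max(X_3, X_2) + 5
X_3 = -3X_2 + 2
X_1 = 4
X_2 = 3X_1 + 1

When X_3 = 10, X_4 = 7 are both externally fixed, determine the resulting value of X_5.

Setting X_3 = 10, X_4 = 7 by intervention discards those variables' equations.
X_5 = -X_4 - 2  [with X_4=7]  = -9

-9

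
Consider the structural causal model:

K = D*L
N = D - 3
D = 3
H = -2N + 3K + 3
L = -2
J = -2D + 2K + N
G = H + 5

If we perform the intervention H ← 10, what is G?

15

Intervening sets H = 10 and removes its equation (H = -2N + 3K + 3).
G = H + 5  [with H=10]  = 15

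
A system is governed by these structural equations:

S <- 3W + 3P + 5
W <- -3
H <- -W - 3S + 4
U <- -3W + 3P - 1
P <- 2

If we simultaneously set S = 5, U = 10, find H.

The joint intervention fixes S = 5, U = 10, removing each variable's own equation.
H = -W - 3S + 4  [with W=-3, S=5]  = -8

-8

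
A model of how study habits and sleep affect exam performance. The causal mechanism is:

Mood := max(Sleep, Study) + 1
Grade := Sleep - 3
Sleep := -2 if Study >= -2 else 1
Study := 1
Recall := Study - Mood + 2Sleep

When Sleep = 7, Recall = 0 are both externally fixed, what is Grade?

4

Setting Sleep = 7, Recall = 0 by intervention discards those variables' equations.
Grade = Sleep - 3  [with Sleep=7]  = 4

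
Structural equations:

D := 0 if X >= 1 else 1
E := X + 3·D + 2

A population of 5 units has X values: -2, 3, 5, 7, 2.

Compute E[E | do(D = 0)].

5

do(D=0) breaks D's dependence on X. With D=0 fixed, E across the units is 0, 5, 7, 9, 4, mean 5.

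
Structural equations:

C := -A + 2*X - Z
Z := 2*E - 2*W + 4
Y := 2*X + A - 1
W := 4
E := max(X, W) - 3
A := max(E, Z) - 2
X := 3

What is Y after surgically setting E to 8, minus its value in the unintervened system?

11

The intervention breaks the incoming arrows to E: E := max(X, W) - 3 no longer applies, and E = 8.
Z = 2*E - 2*W + 4  [with E=8, W=4]  = 12
A = max(E, Z) - 2  [with E=8, Z=12]  = 10
Y = 2*X + A - 1  [with X=3, A=10]  = 15
Without intervention: E = max(X, W) - 3  [with X=3, W=4]  = 1; Z = 2*E - 2*W + 4  [with E=1, W=4]  = -2; A = max(E, Z) - 2  [with E=1, Z=-2]  = -1; Y = 2*X + A - 1  [with X=3, A=-1]  = 4.
Change = 15 − 4 = 11.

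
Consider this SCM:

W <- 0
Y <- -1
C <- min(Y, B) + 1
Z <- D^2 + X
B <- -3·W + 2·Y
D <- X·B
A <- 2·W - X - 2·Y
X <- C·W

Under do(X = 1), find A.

1

Under do(X=1), the mechanism X <- C·W is discarded; X is fixed at 1.
A = 2·W - X - 2·Y  [with W=0, X=1, Y=-1]  = 1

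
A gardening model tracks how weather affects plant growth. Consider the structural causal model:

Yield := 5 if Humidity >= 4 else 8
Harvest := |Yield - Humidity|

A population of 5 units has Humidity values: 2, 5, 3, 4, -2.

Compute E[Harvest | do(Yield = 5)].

2.6

Under do(Yield=5), Yield's equation is replaced by Yield=5 for every unit. Per-unit Harvest: 3, 0, 2, 1, 7. Mean = 2.6.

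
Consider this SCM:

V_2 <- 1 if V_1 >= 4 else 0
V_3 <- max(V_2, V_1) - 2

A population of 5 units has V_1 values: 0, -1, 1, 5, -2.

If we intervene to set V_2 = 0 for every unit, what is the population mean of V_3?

-0.8

do(V_2=0) breaks V_2's dependence on V_1. With V_2=0 fixed, V_3 across the units is -2, -2, -1, 3, -2, mean -0.8.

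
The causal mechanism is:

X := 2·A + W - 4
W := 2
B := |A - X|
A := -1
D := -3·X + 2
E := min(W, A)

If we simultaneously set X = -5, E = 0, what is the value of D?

17

The joint intervention fixes X = -5, E = 0, removing each variable's own equation.
D = -3·X + 2  [with X=-5]  = 17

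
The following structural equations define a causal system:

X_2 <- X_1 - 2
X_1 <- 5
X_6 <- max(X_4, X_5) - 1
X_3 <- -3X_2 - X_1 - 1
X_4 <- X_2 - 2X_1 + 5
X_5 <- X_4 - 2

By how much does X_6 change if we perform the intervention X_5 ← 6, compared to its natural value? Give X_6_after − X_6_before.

The intervention breaks the incoming arrows to X_5: X_5 <- X_4 - 2 no longer applies, and X_5 = 6.
X_2 = X_1 - 2  [with X_1=5]  = 3
X_4 = X_2 - 2X_1 + 5  [with X_2=3, X_1=5]  = -2
X_6 = max(X_4, X_5) - 1  [with X_4=-2, X_5=6]  = 5
Without intervention: X_2 = X_1 - 2  [with X_1=5]  = 3; X_4 = X_2 - 2X_1 + 5  [with X_2=3, X_1=5]  = -2; X_5 = X_4 - 2  [with X_4=-2]  = -4; X_6 = max(X_4, X_5) - 1  [with X_4=-2, X_5=-4]  = -3.
Change = 5 − (-3) = 8.

8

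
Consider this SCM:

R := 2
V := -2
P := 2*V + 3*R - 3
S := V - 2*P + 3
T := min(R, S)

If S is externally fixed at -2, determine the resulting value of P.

Under do(S=-2), the mechanism S := V - 2*P + 3 is discarded; S is fixed at -2.
Since P is not a descendant of the intervened variable, it is unaffected.
P = 2*V + 3*R - 3  [with V=-2, R=2]  = -1

-1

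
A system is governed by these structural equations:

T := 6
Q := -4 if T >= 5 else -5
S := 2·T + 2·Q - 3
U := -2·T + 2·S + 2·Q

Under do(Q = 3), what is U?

Under do(Q=3), the mechanism Q := -4 if T >= 5 else -5 is discarded; Q is fixed at 3.
S = 2·T + 2·Q - 3  [with T=6, Q=3]  = 15
U = -2·T + 2·S + 2·Q  [with T=6, S=15, Q=3]  = 24

24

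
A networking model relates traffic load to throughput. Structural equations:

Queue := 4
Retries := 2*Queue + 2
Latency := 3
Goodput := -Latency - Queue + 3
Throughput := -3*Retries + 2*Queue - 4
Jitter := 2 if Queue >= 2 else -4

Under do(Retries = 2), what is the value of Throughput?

do(Retries=2) replaces the equation Retries := 2*Queue + 2 with the constant Retries = 2.
Throughput = -3*Retries + 2*Queue - 4  [with Retries=2, Queue=4]  = -2

-2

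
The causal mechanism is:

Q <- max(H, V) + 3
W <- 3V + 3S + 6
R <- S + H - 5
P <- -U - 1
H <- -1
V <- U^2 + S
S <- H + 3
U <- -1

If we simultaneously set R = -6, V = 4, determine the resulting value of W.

Under do(R = -6, V = 4), each intervened variable's structural equation is replaced by its fixed value.
S = H + 3  [with H=-1]  = 2
W = 3V + 3S + 6  [with V=4, S=2]  = 24

24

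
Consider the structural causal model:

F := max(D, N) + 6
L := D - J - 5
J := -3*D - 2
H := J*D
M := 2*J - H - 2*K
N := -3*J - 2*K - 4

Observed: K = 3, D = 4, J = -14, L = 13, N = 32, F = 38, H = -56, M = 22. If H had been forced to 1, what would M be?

-35

do(H=1) replaces the equation H := J*D with the constant H = 1.
J = -3*D - 2  [with D=4]  = -14
M = 2*J - H - 2*K  [with J=-14, H=1, K=3]  = -35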